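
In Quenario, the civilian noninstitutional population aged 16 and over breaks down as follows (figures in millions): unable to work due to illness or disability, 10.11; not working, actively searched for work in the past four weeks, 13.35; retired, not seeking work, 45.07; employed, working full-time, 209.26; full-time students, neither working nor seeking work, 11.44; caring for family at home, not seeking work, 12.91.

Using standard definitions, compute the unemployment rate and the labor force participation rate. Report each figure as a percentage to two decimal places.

Unemployment rate ≈ 6.00%; labor force participation rate ≈ 73.68%.

Employed = 209.26 million.
Unemployed = 13.35 million.
Labor force = 209.26 + 13.35 = 222.61 million.
Not in labor force = 10.11 + 45.07 + 11.44 + 12.91 = 79.53 million (those not working and not actively searching are outside the labor force).
Civilian working-age population = 222.61 + 79.53 = 302.14 million.
Unemployment rate = 13.35 / 222.61 = 6.00%.
Labor force participation rate = 222.61 / 302.14 = 73.68%.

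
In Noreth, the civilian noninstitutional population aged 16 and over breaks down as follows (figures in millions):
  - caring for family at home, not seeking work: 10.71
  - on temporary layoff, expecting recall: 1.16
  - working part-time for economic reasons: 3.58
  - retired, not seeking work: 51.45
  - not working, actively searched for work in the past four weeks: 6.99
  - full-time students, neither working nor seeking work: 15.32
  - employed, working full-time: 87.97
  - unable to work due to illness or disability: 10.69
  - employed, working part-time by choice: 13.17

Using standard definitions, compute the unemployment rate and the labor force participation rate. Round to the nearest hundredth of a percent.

Unemployment rate ≈ 7.22%; labor force participation rate ≈ 56.14%.

Employed = 3.58 + 87.97 + 13.17 = 104.72 million (anyone who worked, including part-time for economic reasons, counts as employed).
Unemployed = 1.16 + 6.99 = 8.15 million (jobless and actively searching, or on temporary layoff).
Labor force = 104.72 + 8.15 = 112.87 million.
Not in labor force = 10.71 + 51.45 + 15.32 + 10.69 = 88.17 million (those not working and not actively searching are outside the labor force).
Civilian working-age population = 112.87 + 88.17 = 201.04 million.
Unemployment rate = 8.15 / 112.87 = 7.22%.
Labor force participation rate = 112.87 / 201.04 = 56.14%.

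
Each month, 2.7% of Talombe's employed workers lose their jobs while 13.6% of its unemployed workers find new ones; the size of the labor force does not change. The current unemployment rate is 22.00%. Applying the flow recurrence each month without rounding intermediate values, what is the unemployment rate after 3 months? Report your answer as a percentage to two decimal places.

Unemployment rate after three months ≈ 19.75%.

With a fixed labor force, u_{t+1} = u_t + s·(1−u_t) − f·u_t = u_t·(1−s−f) + s.
Here 1−s−f = 0.837 and s = 0.027.
u_1 = 0.220000 × 0.837 + 0.027 = 0.211140.
u_2 = 0.211140 × 0.837 + 0.027 = 0.203724.
u_3 = 0.203724 × 0.837 + 0.027 = 0.197517.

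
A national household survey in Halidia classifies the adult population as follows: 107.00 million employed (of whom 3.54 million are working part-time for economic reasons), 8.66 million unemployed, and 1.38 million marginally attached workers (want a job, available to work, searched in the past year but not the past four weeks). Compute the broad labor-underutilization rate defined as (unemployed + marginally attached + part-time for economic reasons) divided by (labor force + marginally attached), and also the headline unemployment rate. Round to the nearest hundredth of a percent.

Broad underutilization rate ≈ 11.60%; headline unemployment rate ≈ 7.49%.

Labor force = 107.00 + 8.66 = 115.66 million.
Numerator = 8.66 + 1.38 + 3.54 = 13.58 million.
Denominator = 115.66 + 1.38 = 117.04 million.
Broad rate = 13.58 / 117.04 = 11.60%.
Headline unemployment rate = 8.66 / 115.66 = 7.49%.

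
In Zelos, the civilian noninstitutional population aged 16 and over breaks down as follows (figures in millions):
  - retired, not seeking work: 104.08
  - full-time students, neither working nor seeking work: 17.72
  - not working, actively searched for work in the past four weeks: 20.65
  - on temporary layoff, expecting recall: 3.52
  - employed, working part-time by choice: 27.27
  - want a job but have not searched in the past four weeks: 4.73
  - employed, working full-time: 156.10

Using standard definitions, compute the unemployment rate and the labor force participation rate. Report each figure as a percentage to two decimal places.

Unemployment rate ≈ 11.65%; labor force participation rate ≈ 62.12%.

Employed = 27.27 + 156.10 = 183.37 million.
Unemployed = 20.65 + 3.52 = 24.17 million (jobless and actively searching, or on temporary layoff).
Labor force = 183.37 + 24.17 = 207.54 million.
Not in labor force = 104.08 + 17.72 + 4.73 = 126.53 million (those not working and not actively searching are outside the labor force — including those who want a job but have given up searching).
Civilian working-age population = 207.54 + 126.53 = 334.07 million.
Unemployment rate = 24.17 / 207.54 = 11.65%.
Labor force participation rate = 207.54 / 334.07 = 62.12%.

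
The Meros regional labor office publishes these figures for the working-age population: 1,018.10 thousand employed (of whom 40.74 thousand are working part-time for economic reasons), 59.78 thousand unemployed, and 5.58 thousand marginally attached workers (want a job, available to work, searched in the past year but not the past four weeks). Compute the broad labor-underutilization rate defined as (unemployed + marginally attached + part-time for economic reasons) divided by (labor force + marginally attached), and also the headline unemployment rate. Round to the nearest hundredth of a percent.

Broad underutilization rate ≈ 9.79%; headline unemployment rate ≈ 5.55%.

Labor force = 1,018.10 + 59.78 = 1,077.88 thousand.
Numerator = 59.78 + 5.58 + 40.74 = 106.10 thousand.
Denominator = 1,077.88 + 5.58 = 1,083.46 thousand.
Broad rate = 106.10 / 1,083.46 = 9.79%.
Headline unemployment rate = 59.78 / 1,077.88 = 5.55%.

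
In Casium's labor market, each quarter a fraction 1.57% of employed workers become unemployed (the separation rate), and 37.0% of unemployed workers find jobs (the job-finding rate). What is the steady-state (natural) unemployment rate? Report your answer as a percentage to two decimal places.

Steady-state unemployment rate ≈ 4.07%.

At steady state the flows balance: s·E = f·U, so U/(E+U) = s/(s+f).
u* = 1.57 / (1.57 + 37.0) = 1.57 / 38.57 = 4.07%.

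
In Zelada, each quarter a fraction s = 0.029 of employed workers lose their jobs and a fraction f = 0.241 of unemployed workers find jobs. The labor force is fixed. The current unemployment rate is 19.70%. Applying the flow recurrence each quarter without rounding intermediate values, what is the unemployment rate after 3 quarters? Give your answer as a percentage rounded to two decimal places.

With a fixed labor force, u_{t+1} = u_t + s·(1−u_t) − f·u_t = u_t·(1−s−f) + s.
Here 1−s−f = 0.730 and s = 0.029.
u_1 = 0.197000 × 0.730 + 0.029 = 0.172810.
u_2 = 0.172810 × 0.730 + 0.029 = 0.155151.
u_3 = 0.155151 × 0.730 + 0.029 = 0.142260.

Unemployment rate after three quarters ≈ 14.23%.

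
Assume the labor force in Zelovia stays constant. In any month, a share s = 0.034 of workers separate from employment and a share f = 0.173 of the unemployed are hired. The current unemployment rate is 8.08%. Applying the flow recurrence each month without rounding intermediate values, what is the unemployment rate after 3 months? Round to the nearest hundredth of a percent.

Unemployment rate after three months ≈ 12.26%.

With a fixed labor force, u_{t+1} = u_t + s·(1−u_t) − f·u_t = u_t·(1−s−f) + s.
Here 1−s−f = 0.793 and s = 0.034.
u_1 = 0.080800 × 0.793 + 0.034 = 0.098074.
u_2 = 0.098074 × 0.793 + 0.034 = 0.111773.
u_3 = 0.111773 × 0.793 + 0.034 = 0.122636.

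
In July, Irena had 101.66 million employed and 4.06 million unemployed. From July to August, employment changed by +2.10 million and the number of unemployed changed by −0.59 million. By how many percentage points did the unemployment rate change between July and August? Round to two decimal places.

The unemployment rate changed by −0.60 percentage points.

July: labor force = 101.66 + 4.06 = 105.72; u = 4.06/105.72 = 3.84%.
August: labor force = 103.76 + 3.47 = 107.23; u = 3.47/107.23 = 3.24%.
Change = 3.24% − 3.84% = −0.60 pp.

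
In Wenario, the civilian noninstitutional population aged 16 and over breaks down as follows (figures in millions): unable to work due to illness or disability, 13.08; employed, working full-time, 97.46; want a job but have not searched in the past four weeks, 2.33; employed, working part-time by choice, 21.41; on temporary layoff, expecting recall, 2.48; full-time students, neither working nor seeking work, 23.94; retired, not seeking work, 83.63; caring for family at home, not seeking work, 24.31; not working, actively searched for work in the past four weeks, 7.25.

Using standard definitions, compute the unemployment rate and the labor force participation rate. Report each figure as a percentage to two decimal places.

Employed = 97.46 + 21.41 = 118.87 million.
Unemployed = 2.48 + 7.25 = 9.73 million (jobless and actively searching, or on temporary layoff).
Labor force = 118.87 + 9.73 = 128.60 million.
Not in labor force = 13.08 + 2.33 + 23.94 + 83.63 + 24.31 = 147.29 million (those not working and not actively searching are outside the labor force — including those who want a job but have given up searching).
Civilian working-age population = 128.60 + 147.29 = 275.89 million.
Unemployment rate = 9.73 / 128.60 = 7.57%.
Labor force participation rate = 128.60 / 275.89 = 46.61%.

Unemployment rate ≈ 7.57%; labor force participation rate ≈ 46.61%.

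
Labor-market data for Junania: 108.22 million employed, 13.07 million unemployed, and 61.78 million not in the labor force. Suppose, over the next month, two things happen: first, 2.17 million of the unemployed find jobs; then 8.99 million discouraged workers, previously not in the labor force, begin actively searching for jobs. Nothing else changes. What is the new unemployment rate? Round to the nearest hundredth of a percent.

Initially, labor force = 108.22 + 13.07 = 121.29 million, so u = 13.07/121.29 = 10.78%.
After the first change, unemployed falls and employed rises by 2.17; labor force unchanged → E = 110.39, U = 10.90, labor force = 121.29 million.
After the second change, unemployed and labor force both rise by 8.99 → E = 110.39, U = 19.89, labor force = 130.28 million.
New unemployment rate = 19.89 / 130.28 = 15.27%.

New unemployment rate ≈ 15.27%.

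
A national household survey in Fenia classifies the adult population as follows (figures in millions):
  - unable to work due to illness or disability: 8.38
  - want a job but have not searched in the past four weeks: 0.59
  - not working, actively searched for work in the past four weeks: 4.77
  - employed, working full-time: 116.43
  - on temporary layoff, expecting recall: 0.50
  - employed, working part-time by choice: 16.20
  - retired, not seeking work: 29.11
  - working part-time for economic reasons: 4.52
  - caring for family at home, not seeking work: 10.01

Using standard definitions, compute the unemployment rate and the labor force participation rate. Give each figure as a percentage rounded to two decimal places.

Employed = 116.43 + 16.20 + 4.52 = 137.15 million (anyone who worked, including part-time for economic reasons, counts as employed).
Unemployed = 4.77 + 0.50 = 5.27 million (jobless and actively searching, or on temporary layoff).
Labor force = 137.15 + 5.27 = 142.42 million.
Not in labor force = 8.38 + 0.59 + 29.11 + 10.01 = 48.09 million (those not working and not actively searching are outside the labor force — including those who want a job but have given up searching).
Civilian working-age population = 142.42 + 48.09 = 190.51 million.
Unemployment rate = 5.27 / 142.42 = 3.70%.
Labor force participation rate = 142.42 / 190.51 = 74.76%.

Unemployment rate ≈ 3.70%; labor force participation rate ≈ 74.76%.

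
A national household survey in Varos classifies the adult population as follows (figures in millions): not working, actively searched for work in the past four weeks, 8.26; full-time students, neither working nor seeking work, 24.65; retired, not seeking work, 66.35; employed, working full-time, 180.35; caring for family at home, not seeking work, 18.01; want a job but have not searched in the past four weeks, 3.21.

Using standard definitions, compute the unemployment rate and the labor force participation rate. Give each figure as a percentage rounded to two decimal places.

Unemployment rate ≈ 4.38%; labor force participation rate ≈ 62.70%.

Employed = 180.35 million.
Unemployed = 8.26 million.
Labor force = 180.35 + 8.26 = 188.61 million.
Not in labor force = 24.65 + 66.35 + 18.01 + 3.21 = 112.22 million (those not working and not actively searching are outside the labor force — including those who want a job but have given up searching).
Civilian working-age population = 188.61 + 112.22 = 300.83 million.
Unemployment rate = 8.26 / 188.61 = 4.38%.
Labor force participation rate = 188.61 / 300.83 = 62.70%.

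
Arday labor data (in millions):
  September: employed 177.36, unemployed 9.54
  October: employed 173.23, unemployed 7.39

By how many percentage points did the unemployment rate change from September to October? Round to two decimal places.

The unemployment rate changed by −1.01 percentage points.

September: labor force = 177.36 + 9.54 = 186.90; u = 9.54/186.90 = 5.10%.
October: labor force = 173.23 + 7.39 = 180.62; u = 7.39/180.62 = 4.09%.
Change = 4.09% − 5.10% = −1.01 pp.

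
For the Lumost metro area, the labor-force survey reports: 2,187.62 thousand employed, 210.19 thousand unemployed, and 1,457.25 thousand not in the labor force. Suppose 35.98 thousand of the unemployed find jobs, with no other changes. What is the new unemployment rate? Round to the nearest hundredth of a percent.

New unemployment rate ≈ 7.27%.

Initially, labor force = 2,187.62 + 210.19 = 2,397.81 thousand, so u = 210.19/2,397.81 = 8.77%.
After the change, unemployed falls and employed rises by 35.98; labor force unchanged → E = 2,223.60, U = 174.21, labor force = 2,397.81 thousand.
New unemployment rate = 174.21 / 2,397.81 = 7.27%.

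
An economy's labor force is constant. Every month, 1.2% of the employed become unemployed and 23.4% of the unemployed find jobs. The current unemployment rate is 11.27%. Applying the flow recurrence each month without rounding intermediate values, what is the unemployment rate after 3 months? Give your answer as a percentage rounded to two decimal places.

Unemployment rate after three months ≈ 7.62%.

With a fixed labor force, u_{t+1} = u_t + s·(1−u_t) − f·u_t = u_t·(1−s−f) + s.
Here 1−s−f = 0.754 and s = 0.012.
u_1 = 0.112700 × 0.754 + 0.012 = 0.096976.
u_2 = 0.096976 × 0.754 + 0.012 = 0.085120.
u_3 = 0.085120 × 0.754 + 0.012 = 0.076180.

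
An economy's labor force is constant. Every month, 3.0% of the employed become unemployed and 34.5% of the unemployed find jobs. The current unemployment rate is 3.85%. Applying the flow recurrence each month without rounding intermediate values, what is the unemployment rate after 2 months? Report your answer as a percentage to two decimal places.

Unemployment rate after two months ≈ 6.38%.

With a fixed labor force, u_{t+1} = u_t + s·(1−u_t) − f·u_t = u_t·(1−s−f) + s.
Here 1−s−f = 0.625 and s = 0.030.
u_1 = 0.038500 × 0.625 + 0.030 = 0.054062.
u_2 = 0.054062 × 0.625 + 0.030 = 0.063789.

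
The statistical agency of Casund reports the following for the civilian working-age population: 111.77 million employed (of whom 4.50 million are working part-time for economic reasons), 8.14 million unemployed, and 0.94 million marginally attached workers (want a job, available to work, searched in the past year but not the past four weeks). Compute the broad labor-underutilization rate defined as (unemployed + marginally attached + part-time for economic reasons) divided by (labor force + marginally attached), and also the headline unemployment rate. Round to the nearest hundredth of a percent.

Broad underutilization rate ≈ 11.24%; headline unemployment rate ≈ 6.79%.

Labor force = 111.77 + 8.14 = 119.91 million.
Numerator = 8.14 + 0.94 + 4.50 = 13.58 million.
Denominator = 119.91 + 0.94 = 120.85 million.
Broad rate = 13.58 / 120.85 = 11.24%.
Headline unemployment rate = 8.14 / 119.91 = 6.79%.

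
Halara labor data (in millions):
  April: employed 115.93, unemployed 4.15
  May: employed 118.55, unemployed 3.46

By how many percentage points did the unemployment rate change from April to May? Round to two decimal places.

The unemployment rate changed by −0.62 percentage points.

April: labor force = 115.93 + 4.15 = 120.08; u = 4.15/120.08 = 3.46%.
May: labor force = 118.55 + 3.46 = 122.01; u = 3.46/122.01 = 2.84%.
Change = 2.84% − 3.46% = −0.62 pp.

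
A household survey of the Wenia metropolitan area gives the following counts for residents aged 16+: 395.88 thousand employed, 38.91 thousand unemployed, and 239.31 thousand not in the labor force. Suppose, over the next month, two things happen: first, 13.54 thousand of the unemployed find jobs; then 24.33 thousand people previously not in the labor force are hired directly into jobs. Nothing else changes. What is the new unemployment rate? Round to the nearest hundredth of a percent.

New unemployment rate ≈ 5.53%.

Initially, labor force = 395.88 + 38.91 = 434.79 thousand, so u = 38.91/434.79 = 8.95%.
After the first change, unemployed falls and employed rises by 13.54; labor force unchanged → E = 409.42, U = 25.37, labor force = 434.79 thousand.
After the second change, employed and labor force both rise by 24.33; unemployed unchanged → E = 433.75, U = 25.37, labor force = 459.12 thousand.
New unemployment rate = 25.37 / 459.12 = 5.53%.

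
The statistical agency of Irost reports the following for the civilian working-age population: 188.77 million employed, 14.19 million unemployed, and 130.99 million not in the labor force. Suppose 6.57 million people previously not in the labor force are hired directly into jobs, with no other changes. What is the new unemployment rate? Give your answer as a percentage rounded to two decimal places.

New unemployment rate ≈ 6.77%.

Initially, labor force = 188.77 + 14.19 = 202.96 million, so u = 14.19/202.96 = 6.99%.
After the change, employed and labor force both rise by 6.57; unemployed unchanged → E = 195.34, U = 14.19, labor force = 209.53 million.
New unemployment rate = 14.19 / 209.53 = 6.77%.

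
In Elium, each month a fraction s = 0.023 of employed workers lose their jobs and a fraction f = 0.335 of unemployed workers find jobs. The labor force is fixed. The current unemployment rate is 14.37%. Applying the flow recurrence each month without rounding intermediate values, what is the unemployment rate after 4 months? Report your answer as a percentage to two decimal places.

With a fixed labor force, u_{t+1} = u_t + s·(1−u_t) − f·u_t = u_t·(1−s−f) + s.
Here 1−s−f = 0.642 and s = 0.023.
u_1 = 0.143700 × 0.642 + 0.023 = 0.115255.
u_2 = 0.115255 × 0.642 + 0.023 = 0.096994.
u_3 = 0.096994 × 0.642 + 0.023 = 0.085270.
u_4 = 0.085270 × 0.642 + 0.023 = 0.077743.

Unemployment rate after four months ≈ 7.77%.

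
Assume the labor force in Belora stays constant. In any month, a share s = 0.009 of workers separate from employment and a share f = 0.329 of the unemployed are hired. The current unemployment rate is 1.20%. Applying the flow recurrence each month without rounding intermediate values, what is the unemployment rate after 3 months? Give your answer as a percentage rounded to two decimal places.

With a fixed labor force, u_{t+1} = u_t + s·(1−u_t) − f·u_t = u_t·(1−s−f) + s.
Here 1−s−f = 0.662 and s = 0.009.
u_1 = 0.012000 × 0.662 + 0.009 = 0.016944.
u_2 = 0.016944 × 0.662 + 0.009 = 0.020217.
u_3 = 0.020217 × 0.662 + 0.009 = 0.022384.

Unemployment rate after three months ≈ 2.24%.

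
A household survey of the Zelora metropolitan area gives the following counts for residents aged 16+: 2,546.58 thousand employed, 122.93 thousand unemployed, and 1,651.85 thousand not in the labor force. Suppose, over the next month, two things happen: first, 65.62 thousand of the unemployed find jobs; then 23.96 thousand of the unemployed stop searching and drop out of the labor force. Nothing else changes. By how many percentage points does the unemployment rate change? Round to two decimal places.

The unemployment rate changes by −3.34 percentage points.

Initially, labor force = 2,546.58 + 122.93 = 2,669.51 thousand, so u = 122.93/2,669.51 = 4.60%.
After the first change, unemployed falls and employed rises by 65.62; labor force unchanged → E = 2,612.20, U = 57.31, labor force = 2,669.51 thousand.
After the second change, unemployed and labor force both fall by 23.96 → E = 2,612.20, U = 33.35, labor force = 2,645.55 thousand.
New unemployment rate = 33.35 / 2,645.55 = 1.26%.
Change = 1.26% − 4.60% = −3.34 percentage points.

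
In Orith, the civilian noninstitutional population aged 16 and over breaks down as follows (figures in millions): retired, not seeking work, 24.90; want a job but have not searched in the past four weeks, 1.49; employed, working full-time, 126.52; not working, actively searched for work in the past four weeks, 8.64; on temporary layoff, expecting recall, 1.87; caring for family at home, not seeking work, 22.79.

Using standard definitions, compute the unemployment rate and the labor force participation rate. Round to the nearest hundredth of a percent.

Employed = 126.52 million.
Unemployed = 8.64 + 1.87 = 10.51 million (jobless and actively searching, or on temporary layoff).
Labor force = 126.52 + 10.51 = 137.03 million.
Not in labor force = 24.90 + 1.49 + 22.79 = 49.18 million (those not working and not actively searching are outside the labor force — including those who want a job but have given up searching).
Civilian working-age population = 137.03 + 49.18 = 186.21 million.
Unemployment rate = 10.51 / 137.03 = 7.67%.
Labor force participation rate = 137.03 / 186.21 = 73.59%.

Unemployment rate ≈ 7.67%; labor force participation rate ≈ 73.59%.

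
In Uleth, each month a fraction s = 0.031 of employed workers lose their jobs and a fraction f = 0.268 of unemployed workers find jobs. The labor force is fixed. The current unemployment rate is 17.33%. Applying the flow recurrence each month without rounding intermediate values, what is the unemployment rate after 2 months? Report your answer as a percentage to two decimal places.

With a fixed labor force, u_{t+1} = u_t + s·(1−u_t) − f·u_t = u_t·(1−s−f) + s.
Here 1−s−f = 0.701 and s = 0.031.
u_1 = 0.173300 × 0.701 + 0.031 = 0.152483.
u_2 = 0.152483 × 0.701 + 0.031 = 0.137891.

Unemployment rate after two months ≈ 13.79%.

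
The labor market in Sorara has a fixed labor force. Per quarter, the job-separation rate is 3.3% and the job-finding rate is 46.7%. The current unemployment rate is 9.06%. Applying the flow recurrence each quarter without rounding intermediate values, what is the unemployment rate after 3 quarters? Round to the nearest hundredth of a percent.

Unemployment rate after three quarters ≈ 6.91%.

With a fixed labor force, u_{t+1} = u_t + s·(1−u_t) − f·u_t = u_t·(1−s−f) + s.
Here 1−s−f = 0.500 and s = 0.033.
u_1 = 0.090600 × 0.500 + 0.033 = 0.078300.
u_2 = 0.078300 × 0.500 + 0.033 = 0.072150.
u_3 = 0.072150 × 0.500 + 0.033 = 0.069075.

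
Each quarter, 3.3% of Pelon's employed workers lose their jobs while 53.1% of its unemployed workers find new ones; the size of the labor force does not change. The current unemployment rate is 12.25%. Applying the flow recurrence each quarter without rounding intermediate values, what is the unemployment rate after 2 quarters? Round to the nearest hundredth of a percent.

Unemployment rate after two quarters ≈ 7.07%.

With a fixed labor force, u_{t+1} = u_t + s·(1−u_t) − f·u_t = u_t·(1−s−f) + s.
Here 1−s−f = 0.436 and s = 0.033.
u_1 = 0.122500 × 0.436 + 0.033 = 0.086410.
u_2 = 0.086410 × 0.436 + 0.033 = 0.070675.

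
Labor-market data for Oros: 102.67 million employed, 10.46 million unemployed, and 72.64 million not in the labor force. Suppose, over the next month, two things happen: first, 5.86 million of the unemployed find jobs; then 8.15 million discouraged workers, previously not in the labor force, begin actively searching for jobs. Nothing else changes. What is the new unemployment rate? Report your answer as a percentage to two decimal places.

Initially, labor force = 102.67 + 10.46 = 113.13 million, so u = 10.46/113.13 = 9.25%.
After the first change, unemployed falls and employed rises by 5.86; labor force unchanged → E = 108.53, U = 4.60, labor force = 113.13 million.
After the second change, unemployed and labor force both rise by 8.15 → E = 108.53, U = 12.75, labor force = 121.28 million.
New unemployment rate = 12.75 / 121.28 = 10.51%.

New unemployment rate ≈ 10.51%.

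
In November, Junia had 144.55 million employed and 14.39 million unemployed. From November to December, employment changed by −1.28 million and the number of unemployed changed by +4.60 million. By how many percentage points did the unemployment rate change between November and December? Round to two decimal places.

November: labor force = 144.55 + 14.39 = 158.94; u = 14.39/158.94 = 9.05%.
December: labor force = 143.27 + 18.99 = 162.26; u = 18.99/162.26 = 11.70%.
Change = 11.70% − 9.05% = +2.65 pp.

The unemployment rate changed by +2.65 percentage points.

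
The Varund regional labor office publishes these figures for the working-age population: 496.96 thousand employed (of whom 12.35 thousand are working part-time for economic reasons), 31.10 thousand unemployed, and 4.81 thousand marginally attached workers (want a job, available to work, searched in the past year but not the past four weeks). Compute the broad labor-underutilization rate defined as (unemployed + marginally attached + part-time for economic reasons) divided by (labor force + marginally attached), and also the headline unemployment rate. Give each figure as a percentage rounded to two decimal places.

Broad underutilization rate ≈ 9.06%; headline unemployment rate ≈ 5.89%.

Labor force = 496.96 + 31.10 = 528.06 thousand.
Numerator = 31.10 + 4.81 + 12.35 = 48.26 thousand.
Denominator = 528.06 + 4.81 = 532.87 thousand.
Broad rate = 48.26 / 532.87 = 9.06%.
Headline unemployment rate = 31.10 / 528.06 = 5.89%.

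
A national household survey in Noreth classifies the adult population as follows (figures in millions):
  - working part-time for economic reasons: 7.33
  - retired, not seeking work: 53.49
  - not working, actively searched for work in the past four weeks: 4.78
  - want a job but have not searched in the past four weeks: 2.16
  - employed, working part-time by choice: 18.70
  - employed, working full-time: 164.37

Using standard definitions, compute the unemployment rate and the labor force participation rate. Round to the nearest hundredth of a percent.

Unemployment rate ≈ 2.45%; labor force participation rate ≈ 77.81%.

Employed = 7.33 + 18.70 + 164.37 = 190.40 million (anyone who worked, including part-time for economic reasons, counts as employed).
Unemployed = 4.78 million.
Labor force = 190.40 + 4.78 = 195.18 million.
Not in labor force = 53.49 + 2.16 = 55.65 million (those not working and not actively searching are outside the labor force — including those who want a job but have given up searching).
Civilian working-age population = 195.18 + 55.65 = 250.83 million.
Unemployment rate = 4.78 / 195.18 = 2.45%.
Labor force participation rate = 195.18 / 250.83 = 77.81%.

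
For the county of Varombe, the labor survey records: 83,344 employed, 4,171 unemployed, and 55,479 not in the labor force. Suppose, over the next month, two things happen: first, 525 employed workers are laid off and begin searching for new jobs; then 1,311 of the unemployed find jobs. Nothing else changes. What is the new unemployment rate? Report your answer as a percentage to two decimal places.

New unemployment rate ≈ 3.87%.

Initially, labor force = 83,344 + 4,171 = 87,515, so u = 4,171/87,515 = 4.77%.
After the first change, employed falls and unemployed rises by 525; labor force unchanged → E = 82,819, U = 4,696, labor force = 87,515.
After the second change, unemployed falls and employed rises by 1,311; labor force unchanged → E = 84,130, U = 3,385, labor force = 87,515.
New unemployment rate = 3,385 / 87,515 = 3.87%.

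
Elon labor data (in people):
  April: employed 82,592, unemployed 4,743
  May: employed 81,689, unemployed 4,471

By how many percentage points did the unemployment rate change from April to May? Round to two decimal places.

The unemployment rate changed by −0.24 percentage points.

April: labor force = 82,592 + 4,743 = 87,335; u = 4,743/87,335 = 5.43%.
May: labor force = 81,689 + 4,471 = 86,160; u = 4,471/86,160 = 5.19%.
Change = 5.19% − 5.43% = −0.24 pp.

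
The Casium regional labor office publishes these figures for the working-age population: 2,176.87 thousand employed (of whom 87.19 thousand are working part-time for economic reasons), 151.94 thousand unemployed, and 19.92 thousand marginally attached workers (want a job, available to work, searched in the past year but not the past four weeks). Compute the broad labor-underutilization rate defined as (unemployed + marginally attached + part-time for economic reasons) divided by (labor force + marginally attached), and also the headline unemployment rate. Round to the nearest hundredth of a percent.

Labor force = 2,176.87 + 151.94 = 2,328.81 thousand.
Numerator = 151.94 + 19.92 + 87.19 = 259.05 thousand.
Denominator = 2,328.81 + 19.92 = 2,348.73 thousand.
Broad rate = 259.05 / 2,348.73 = 11.03%.
Headline unemployment rate = 151.94 / 2,328.81 = 6.52%.

Broad underutilization rate ≈ 11.03%; headline unemployment rate ≈ 6.52%.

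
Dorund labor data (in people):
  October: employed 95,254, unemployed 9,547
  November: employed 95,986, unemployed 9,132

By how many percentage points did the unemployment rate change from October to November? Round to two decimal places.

October: labor force = 95,254 + 9,547 = 104,801; u = 9,547/104,801 = 9.11%.
November: labor force = 95,986 + 9,132 = 105,118; u = 9,132/105,118 = 8.69%.
Change = 8.69% − 9.11% = −0.42 pp.

The unemployment rate changed by −0.42 percentage points.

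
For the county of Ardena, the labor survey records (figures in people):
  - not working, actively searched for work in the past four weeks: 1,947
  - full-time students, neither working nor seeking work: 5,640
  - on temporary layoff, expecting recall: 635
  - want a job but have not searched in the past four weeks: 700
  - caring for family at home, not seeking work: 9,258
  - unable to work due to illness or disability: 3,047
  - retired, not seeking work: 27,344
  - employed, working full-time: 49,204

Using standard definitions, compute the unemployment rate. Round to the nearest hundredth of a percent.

Employed = 49,204.
Unemployed = 1,947 + 635 = 2,582 (jobless and actively searching, or on temporary layoff).
Labor force = 49,204 + 2,582 = 51,786.
Unemployment rate = 2,582 / 51,786 = 4.99%.

Unemployment rate ≈ 4.99%.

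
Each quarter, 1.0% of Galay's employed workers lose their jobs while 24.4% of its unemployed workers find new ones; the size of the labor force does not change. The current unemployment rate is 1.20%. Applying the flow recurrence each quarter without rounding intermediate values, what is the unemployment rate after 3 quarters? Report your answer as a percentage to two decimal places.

With a fixed labor force, u_{t+1} = u_t + s·(1−u_t) − f·u_t = u_t·(1−s−f) + s.
Here 1−s−f = 0.746 and s = 0.010.
u_1 = 0.012000 × 0.746 + 0.010 = 0.018952.
u_2 = 0.018952 × 0.746 + 0.010 = 0.024138.
u_3 = 0.024138 × 0.746 + 0.010 = 0.028007.

Unemployment rate after three quarters ≈ 2.80%.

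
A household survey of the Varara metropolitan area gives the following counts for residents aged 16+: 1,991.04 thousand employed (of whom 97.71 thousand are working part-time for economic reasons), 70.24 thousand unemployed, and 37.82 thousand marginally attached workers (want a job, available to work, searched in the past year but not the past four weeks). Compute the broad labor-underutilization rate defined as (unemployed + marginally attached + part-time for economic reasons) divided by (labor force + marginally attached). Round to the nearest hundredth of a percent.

Broad underutilization rate ≈ 9.80%.

Labor force = 1,991.04 + 70.24 = 2,061.28 thousand.
Numerator = 70.24 + 37.82 + 97.71 = 205.77 thousand.
Denominator = 2,061.28 + 37.82 = 2,099.10 thousand.
Broad rate = 205.77 / 2,099.10 = 9.80%.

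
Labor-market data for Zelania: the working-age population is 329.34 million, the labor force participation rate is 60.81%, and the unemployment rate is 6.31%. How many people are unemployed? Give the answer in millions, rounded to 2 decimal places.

About 12.64 million are unemployed.

Labor force = 0.6081 × 329.34 = 200.27 million.
Unemployed = 0.0631 × 200.27 ≈ 12.64 million.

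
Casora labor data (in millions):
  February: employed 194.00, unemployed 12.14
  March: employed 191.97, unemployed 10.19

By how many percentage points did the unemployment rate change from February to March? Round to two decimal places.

The unemployment rate changed by −0.85 percentage points.

February: labor force = 194.00 + 12.14 = 206.14; u = 12.14/206.14 = 5.89%.
March: labor force = 191.97 + 10.19 = 202.16; u = 10.19/202.16 = 5.04%.
Change = 5.04% − 5.89% = −0.85 pp.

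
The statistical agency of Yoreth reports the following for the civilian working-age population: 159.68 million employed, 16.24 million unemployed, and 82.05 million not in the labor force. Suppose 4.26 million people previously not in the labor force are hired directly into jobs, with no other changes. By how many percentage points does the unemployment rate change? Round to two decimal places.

The unemployment rate changes by −0.22 percentage points.

Initially, labor force = 159.68 + 16.24 = 175.92 million, so u = 16.24/175.92 = 9.23%.
After the change, employed and labor force both rise by 4.26; unemployed unchanged → E = 163.94, U = 16.24, labor force = 180.18 million.
New unemployment rate = 16.24 / 180.18 = 9.01%.
Change = 9.01% − 9.23% = −0.22 percentage points.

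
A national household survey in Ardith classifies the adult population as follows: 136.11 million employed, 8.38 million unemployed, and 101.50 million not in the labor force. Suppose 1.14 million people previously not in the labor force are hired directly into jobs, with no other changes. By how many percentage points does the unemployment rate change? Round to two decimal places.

Initially, labor force = 136.11 + 8.38 = 144.49 million, so u = 8.38/144.49 = 5.80%.
After the change, employed and labor force both rise by 1.14; unemployed unchanged → E = 137.25, U = 8.38, labor force = 145.63 million.
New unemployment rate = 8.38 / 145.63 = 5.75%.
Change = 5.75% − 5.80% = −0.05 percentage points.

The unemployment rate changes by −0.05 percentage points.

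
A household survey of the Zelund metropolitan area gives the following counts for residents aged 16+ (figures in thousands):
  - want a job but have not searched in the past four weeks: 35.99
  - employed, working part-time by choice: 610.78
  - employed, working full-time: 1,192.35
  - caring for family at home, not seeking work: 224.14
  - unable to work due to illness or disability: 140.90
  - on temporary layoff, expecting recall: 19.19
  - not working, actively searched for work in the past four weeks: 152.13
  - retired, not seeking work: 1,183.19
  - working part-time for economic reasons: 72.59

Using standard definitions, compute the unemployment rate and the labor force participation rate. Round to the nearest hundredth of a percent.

Unemployment rate ≈ 8.37%; labor force participation rate ≈ 56.37%.

Employed = 610.78 + 1,192.35 + 72.59 = 1,875.72 thousand (anyone who worked, including part-time for economic reasons, counts as employed).
Unemployed = 19.19 + 152.13 = 171.32 thousand (jobless and actively searching, or on temporary layoff).
Labor force = 1,875.72 + 171.32 = 2,047.04 thousand.
Not in labor force = 35.99 + 224.14 + 140.90 + 1,183.19 = 1,584.22 thousand (those not working and not actively searching are outside the labor force — including those who want a job but have given up searching).
Civilian working-age population = 2,047.04 + 1,584.22 = 3,631.26 thousand.
Unemployment rate = 171.32 / 2,047.04 = 8.37%.
Labor force participation rate = 2,047.04 / 3,631.26 = 56.37%.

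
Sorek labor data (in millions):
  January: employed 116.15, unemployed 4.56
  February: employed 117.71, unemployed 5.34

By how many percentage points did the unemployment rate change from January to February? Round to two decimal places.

The unemployment rate changed by +0.56 percentage points.

January: labor force = 116.15 + 4.56 = 120.71; u = 4.56/120.71 = 3.78%.
February: labor force = 117.71 + 5.34 = 123.05; u = 5.34/123.05 = 4.34%.
Change = 4.34% − 3.78% = +0.56 pp.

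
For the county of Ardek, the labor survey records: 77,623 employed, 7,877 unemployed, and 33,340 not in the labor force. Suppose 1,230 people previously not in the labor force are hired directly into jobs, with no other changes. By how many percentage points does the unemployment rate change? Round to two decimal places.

The unemployment rate changes by −0.13 percentage points.

Initially, labor force = 77,623 + 7,877 = 85,500, so u = 7,877/85,500 = 9.21%.
After the change, employed and labor force both rise by 1,230; unemployed unchanged → E = 78,853, U = 7,877, labor force = 86,730.
New unemployment rate = 7,877 / 86,730 = 9.08%.
Change = 9.08% − 9.21% = −0.13 percentage points.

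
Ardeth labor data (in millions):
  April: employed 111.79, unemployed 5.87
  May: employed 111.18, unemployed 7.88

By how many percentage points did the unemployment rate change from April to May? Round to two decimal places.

The unemployment rate changed by +1.63 percentage points.

April: labor force = 111.79 + 5.87 = 117.66; u = 5.87/117.66 = 4.99%.
May: labor force = 111.18 + 7.88 = 119.06; u = 7.88/119.06 = 6.62%.
Change = 6.62% − 4.99% = +1.63 pp.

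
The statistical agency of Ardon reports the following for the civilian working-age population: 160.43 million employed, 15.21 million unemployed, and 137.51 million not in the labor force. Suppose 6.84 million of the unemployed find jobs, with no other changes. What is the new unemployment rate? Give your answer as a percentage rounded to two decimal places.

New unemployment rate ≈ 4.77%.

Initially, labor force = 160.43 + 15.21 = 175.64 million, so u = 15.21/175.64 = 8.66%.
After the change, unemployed falls and employed rises by 6.84; labor force unchanged → E = 167.27, U = 8.37, labor force = 175.64 million.
New unemployment rate = 8.37 / 175.64 = 4.77%.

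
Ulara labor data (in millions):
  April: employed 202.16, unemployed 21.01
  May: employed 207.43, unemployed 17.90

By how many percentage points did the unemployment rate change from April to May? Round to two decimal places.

April: labor force = 202.16 + 21.01 = 223.17; u = 21.01/223.17 = 9.41%.
May: labor force = 207.43 + 17.90 = 225.33; u = 17.90/225.33 = 7.94%.
Change = 7.94% − 9.41% = −1.47 pp.

The unemployment rate changed by −1.47 percentage points.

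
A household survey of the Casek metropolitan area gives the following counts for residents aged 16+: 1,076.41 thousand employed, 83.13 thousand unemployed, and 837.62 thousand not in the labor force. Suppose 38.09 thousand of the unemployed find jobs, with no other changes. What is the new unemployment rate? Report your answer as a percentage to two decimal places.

New unemployment rate ≈ 3.88%.

Initially, labor force = 1,076.41 + 83.13 = 1,159.54 thousand, so u = 83.13/1,159.54 = 7.17%.
After the change, unemployed falls and employed rises by 38.09; labor force unchanged → E = 1,114.50, U = 45.04, labor force = 1,159.54 thousand.
New unemployment rate = 45.04 / 1,159.54 = 3.88%.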